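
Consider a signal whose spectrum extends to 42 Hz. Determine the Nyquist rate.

84 Hz

Nyquist rate = 2 × 42 Hz = 84 Hz.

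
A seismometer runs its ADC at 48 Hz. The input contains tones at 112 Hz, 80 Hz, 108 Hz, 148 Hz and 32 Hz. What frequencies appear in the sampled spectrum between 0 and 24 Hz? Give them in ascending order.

fs/2 = 24 Hz.
112 Hz mod fs = 16 Hz.
16 Hz ≤ fs/2 = 24 Hz, appears at 16 Hz.
80 Hz mod fs = 32 Hz.
32 Hz > fs/2 = 24 Hz, folds to fs − 32 Hz = 16 Hz.
108 Hz mod fs = 12 Hz.
12 Hz ≤ fs/2 = 24 Hz, appears at 12 Hz.
148 Hz mod fs = 4 Hz.
4 Hz ≤ fs/2 = 24 Hz, appears at 4 Hz.
32 Hz > fs/2 = 24 Hz, folds to fs − 32 Hz = 16 Hz.
Distinct values: {4 Hz, 12 Hz, 16 Hz}.

4 Hz, 12 Hz, 16 Hz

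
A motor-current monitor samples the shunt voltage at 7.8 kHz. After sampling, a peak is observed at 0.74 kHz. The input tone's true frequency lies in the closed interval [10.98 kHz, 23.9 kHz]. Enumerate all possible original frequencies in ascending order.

14.86 kHz, 16.34 kHz, 22.66 kHz

Frequencies that alias to 0.74 kHz are k·fs ± 0.74 kHz for integer k ≥ 0.
k=0: 0.74 kHz.
k=1: 7.06 kHz, 8.54 kHz.
k=2: 14.86 kHz, 16.34 kHz.
k=3: 22.66 kHz, 24.14 kHz.
k=4: 30.46 kHz, 31.94 kHz.
Within [10.98 kHz, 23.9 kHz]: 14.86 kHz, 16.34 kHz, 22.66 kHz.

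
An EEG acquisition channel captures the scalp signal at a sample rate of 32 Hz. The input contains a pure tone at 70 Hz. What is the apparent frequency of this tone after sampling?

70 Hz mod fs = 6 Hz.
6 Hz ≤ fs/2 = 16 Hz, appears at 6 Hz.

6 Hz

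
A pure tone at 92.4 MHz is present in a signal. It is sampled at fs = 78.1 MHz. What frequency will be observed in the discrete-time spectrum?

14.3 MHz

92.4 MHz mod fs = 14.3 MHz.
14.3 MHz ≤ fs/2 = 39.05 MHz, appears at 14.3 MHz.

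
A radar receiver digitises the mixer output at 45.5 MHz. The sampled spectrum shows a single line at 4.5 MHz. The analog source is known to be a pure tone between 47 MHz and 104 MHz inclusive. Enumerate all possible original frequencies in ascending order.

Frequencies that alias to 4.5 MHz are k·fs ± 4.5 MHz for integer k ≥ 0.
k=0: 4.5 MHz.
k=1: 41 MHz, 50 MHz.
k=2: 86.5 MHz, 95.5 MHz.
k=3: 132 MHz, 141 MHz.
Within [47 MHz, 104 MHz]: 50 MHz, 86.5 MHz, 95.5 MHz.

50 MHz, 86.5 MHz, 95.5 MHz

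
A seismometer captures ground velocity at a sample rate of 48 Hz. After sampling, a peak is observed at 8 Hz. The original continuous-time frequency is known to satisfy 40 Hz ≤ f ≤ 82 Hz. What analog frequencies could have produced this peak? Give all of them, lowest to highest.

Frequencies that alias to 8 Hz are k·fs ± 8 Hz for integer k ≥ 0.
k=0: 8 Hz.
k=1: 40 Hz, 56 Hz.
k=2: 88 Hz, 104 Hz.
Within [40 Hz, 82 Hz]: 40 Hz, 56 Hz.

40 Hz, 56 Hz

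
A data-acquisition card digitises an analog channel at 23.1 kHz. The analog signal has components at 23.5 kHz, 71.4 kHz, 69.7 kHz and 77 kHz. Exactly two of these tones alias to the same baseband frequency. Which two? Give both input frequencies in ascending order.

23.5 kHz, 69.7 kHz

fs/2 = 11.55 kHz.
23.5 kHz mod fs = 0.4 kHz.
0.4 kHz ≤ fs/2 = 11.55 kHz, appears at 0.4 kHz.
71.4 kHz mod fs = 2.1 kHz.
2.1 kHz ≤ fs/2 = 11.55 kHz, appears at 2.1 kHz.
69.7 kHz mod fs = 0.4 kHz.
0.4 kHz ≤ fs/2 = 11.55 kHz, appears at 0.4 kHz.
77 kHz mod fs = 7.7 kHz.
7.7 kHz ≤ fs/2 = 11.55 kHz, appears at 7.7 kHz.
23.5 kHz and 69.7 kHz both map to 0.4 kHz.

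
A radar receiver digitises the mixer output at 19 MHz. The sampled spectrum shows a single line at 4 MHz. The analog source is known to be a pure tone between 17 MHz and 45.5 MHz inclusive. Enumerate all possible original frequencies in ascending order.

23 MHz, 34 MHz, 42 MHz

Frequencies that alias to 4 MHz are k·fs ± 4 MHz for integer k ≥ 0.
k=0: 4 MHz.
k=1: 15 MHz, 23 MHz.
k=2: 34 MHz, 42 MHz.
k=3: 53 MHz, 61 MHz.
Within [17 MHz, 45.5 MHz]: 23 MHz, 34 MHz, 42 MHz.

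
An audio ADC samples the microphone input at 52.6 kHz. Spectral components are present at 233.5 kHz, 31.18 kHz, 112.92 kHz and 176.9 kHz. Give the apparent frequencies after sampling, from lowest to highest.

7.72 kHz, 19.1 kHz, 21.42 kHz, 23.1 kHz

fs/2 = 26.3 kHz.
233.5 kHz mod fs = 23.1 kHz.
23.1 kHz ≤ fs/2 = 26.3 kHz, appears at 23.1 kHz.
31.18 kHz > fs/2 = 26.3 kHz, folds to fs − 31.18 kHz = 21.42 kHz.
112.92 kHz mod fs = 7.72 kHz.
7.72 kHz ≤ fs/2 = 26.3 kHz, appears at 7.72 kHz.
176.9 kHz mod fs = 19.1 kHz.
19.1 kHz ≤ fs/2 = 26.3 kHz, appears at 19.1 kHz.
Distinct values: {7.72 kHz, 19.1 kHz, 21.42 kHz, 23.1 kHz}.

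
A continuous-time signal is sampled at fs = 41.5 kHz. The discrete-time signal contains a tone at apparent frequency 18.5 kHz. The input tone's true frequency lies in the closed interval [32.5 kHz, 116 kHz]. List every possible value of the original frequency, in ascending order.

60 kHz, 64.5 kHz, 101.5 kHz, 106 kHz

Frequencies that alias to 18.5 kHz are k·fs ± 18.5 kHz for integer k ≥ 0.
k=0: 18.5 kHz.
k=1: 23 kHz, 60 kHz.
k=2: 64.5 kHz, 101.5 kHz.
k=3: 106 kHz, 143 kHz.
k=4: 147.5 kHz, 184.5 kHz.
Within [32.5 kHz, 116 kHz]: 60 kHz, 64.5 kHz, 101.5 kHz, 106 kHz.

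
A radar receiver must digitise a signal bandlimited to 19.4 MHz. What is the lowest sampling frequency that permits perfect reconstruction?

Nyquist rate = 2 × 19.4 MHz = 38.8 MHz.

38.8 MHz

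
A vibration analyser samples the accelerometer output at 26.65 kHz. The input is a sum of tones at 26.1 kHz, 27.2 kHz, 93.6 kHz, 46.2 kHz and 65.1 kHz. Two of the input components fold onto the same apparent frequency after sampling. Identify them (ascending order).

26.1 kHz, 27.2 kHz

fs/2 = 13.325 kHz.
26.1 kHz > fs/2 = 13.325 kHz, folds to fs − 26.1 kHz = 0.55 kHz.
27.2 kHz mod fs = 0.55 kHz.
0.55 kHz ≤ fs/2 = 13.325 kHz, appears at 0.55 kHz.
93.6 kHz mod fs = 13.65 kHz.
13.65 kHz > fs/2 = 13.325 kHz, folds to fs − 13.65 kHz = 13 kHz.
46.2 kHz mod fs = 19.55 kHz.
19.55 kHz > fs/2 = 13.325 kHz, folds to fs − 19.55 kHz = 7.1 kHz.
65.1 kHz mod fs = 11.8 kHz.
11.8 kHz ≤ fs/2 = 13.325 kHz, appears at 11.8 kHz.
26.1 kHz and 27.2 kHz both map to 0.55 kHz.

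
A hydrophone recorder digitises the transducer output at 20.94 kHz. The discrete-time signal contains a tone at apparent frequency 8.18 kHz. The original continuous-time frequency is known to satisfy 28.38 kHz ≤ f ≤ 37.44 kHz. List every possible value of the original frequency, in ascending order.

29.12 kHz, 33.7 kHz

Frequencies that alias to 8.18 kHz are k·fs ± 8.18 kHz for integer k ≥ 0.
k=0: 8.18 kHz.
k=1: 12.76 kHz, 29.12 kHz.
k=2: 33.7 kHz, 50.06 kHz.
k=3: 54.64 kHz, 71 kHz.
Within [28.38 kHz, 37.44 kHz]: 29.12 kHz, 33.7 kHz.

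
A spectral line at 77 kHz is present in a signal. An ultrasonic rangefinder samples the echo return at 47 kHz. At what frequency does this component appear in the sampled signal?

77 kHz mod fs = 30 kHz.
30 kHz > fs/2 = 23.5 kHz, folds to fs − 30 kHz = 17 kHz.

17 kHz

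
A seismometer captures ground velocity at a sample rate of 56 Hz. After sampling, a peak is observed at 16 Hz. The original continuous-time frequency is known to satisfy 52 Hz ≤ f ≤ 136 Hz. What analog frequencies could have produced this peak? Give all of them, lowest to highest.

72 Hz, 96 Hz, 128 Hz

Frequencies that alias to 16 Hz are k·fs ± 16 Hz for integer k ≥ 0.
k=0: 16 Hz.
k=1: 40 Hz, 72 Hz.
k=2: 96 Hz, 128 Hz.
k=3: 152 Hz, 184 Hz.
Within [52 Hz, 136 Hz]: 72 Hz, 96 Hz, 128 Hz.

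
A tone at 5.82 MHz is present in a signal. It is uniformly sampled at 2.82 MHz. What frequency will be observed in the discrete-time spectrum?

0.18 MHz

5.82 MHz mod fs = 0.18 MHz.
0.18 MHz ≤ fs/2 = 1.41 MHz, appears at 0.18 MHz.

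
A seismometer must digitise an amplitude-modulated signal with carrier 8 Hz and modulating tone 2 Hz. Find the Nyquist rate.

AM sidebands sit at fc ± fm = 6 Hz and 10 Hz.
Highest-frequency component: 10 Hz.
Nyquist rate = 2 × 10 Hz = 20 Hz.

20 Hz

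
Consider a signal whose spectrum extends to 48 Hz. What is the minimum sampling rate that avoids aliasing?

96 Hz

Nyquist rate = 2 × 48 Hz = 96 Hz.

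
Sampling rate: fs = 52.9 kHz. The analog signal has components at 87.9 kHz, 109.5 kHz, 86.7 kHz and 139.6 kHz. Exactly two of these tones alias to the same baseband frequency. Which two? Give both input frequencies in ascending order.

fs/2 = 26.45 kHz.
87.9 kHz mod fs = 35 kHz.
35 kHz > fs/2 = 26.45 kHz, folds to fs − 35 kHz = 17.9 kHz.
109.5 kHz mod fs = 3.7 kHz.
3.7 kHz ≤ fs/2 = 26.45 kHz, appears at 3.7 kHz.
86.7 kHz mod fs = 33.8 kHz.
33.8 kHz > fs/2 = 26.45 kHz, folds to fs − 33.8 kHz = 19.1 kHz.
139.6 kHz mod fs = 33.8 kHz.
33.8 kHz > fs/2 = 26.45 kHz, folds to fs − 33.8 kHz = 19.1 kHz.
86.7 kHz and 139.6 kHz both map to 19.1 kHz.

86.7 kHz, 139.6 kHz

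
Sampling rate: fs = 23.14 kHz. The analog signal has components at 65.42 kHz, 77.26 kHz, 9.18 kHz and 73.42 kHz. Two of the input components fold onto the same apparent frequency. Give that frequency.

4 kHz

fs/2 = 11.57 kHz.
65.42 kHz mod fs = 19.14 kHz.
19.14 kHz > fs/2 = 11.57 kHz, folds to fs − 19.14 kHz = 4 kHz.
77.26 kHz mod fs = 7.84 kHz.
7.84 kHz ≤ fs/2 = 11.57 kHz, appears at 7.84 kHz.
9.18 kHz ≤ fs/2 = 11.57 kHz, passes unchanged.
73.42 kHz mod fs = 4 kHz.
4 kHz ≤ fs/2 = 11.57 kHz, appears at 4 kHz.
65.42 kHz and 73.42 kHz both map to 4 kHz.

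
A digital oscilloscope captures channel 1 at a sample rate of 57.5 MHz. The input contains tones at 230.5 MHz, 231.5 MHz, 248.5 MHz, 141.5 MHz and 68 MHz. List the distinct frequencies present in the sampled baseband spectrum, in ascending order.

fs/2 = 28.75 MHz.
230.5 MHz mod fs = 0.5 MHz.
0.5 MHz ≤ fs/2 = 28.75 MHz, appears at 0.5 MHz.
231.5 MHz mod fs = 1.5 MHz.
1.5 MHz ≤ fs/2 = 28.75 MHz, appears at 1.5 MHz.
248.5 MHz mod fs = 18.5 MHz.
18.5 MHz ≤ fs/2 = 28.75 MHz, appears at 18.5 MHz.
141.5 MHz mod fs = 26.5 MHz.
26.5 MHz ≤ fs/2 = 28.75 MHz, appears at 26.5 MHz.
68 MHz mod fs = 10.5 MHz.
10.5 MHz ≤ fs/2 = 28.75 MHz, appears at 10.5 MHz.
Distinct values: {0.5 MHz, 1.5 MHz, 10.5 MHz, 18.5 MHz, 26.5 MHz}.

0.5 MHz, 1.5 MHz, 10.5 MHz, 18.5 MHz, 26.5 MHz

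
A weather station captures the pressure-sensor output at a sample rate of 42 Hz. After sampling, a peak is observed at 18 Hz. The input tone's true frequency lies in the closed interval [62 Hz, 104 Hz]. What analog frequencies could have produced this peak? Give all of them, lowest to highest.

66 Hz, 102 Hz

Frequencies that alias to 18 Hz are k·fs ± 18 Hz for integer k ≥ 0.
k=0: 18 Hz.
k=1: 24 Hz, 60 Hz.
k=2: 66 Hz, 102 Hz.
k=3: 108 Hz, 144 Hz.
Within [62 Hz, 104 Hz]: 66 Hz, 102 Hz.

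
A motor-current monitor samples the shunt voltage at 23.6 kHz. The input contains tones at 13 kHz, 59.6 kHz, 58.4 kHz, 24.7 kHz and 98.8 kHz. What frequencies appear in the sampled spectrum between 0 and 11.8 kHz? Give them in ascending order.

fs/2 = 11.8 kHz.
13 kHz > fs/2 = 11.8 kHz, folds to fs − 13 kHz = 10.6 kHz.
59.6 kHz mod fs = 12.4 kHz.
12.4 kHz > fs/2 = 11.8 kHz, folds to fs − 12.4 kHz = 11.2 kHz.
58.4 kHz mod fs = 11.2 kHz.
11.2 kHz ≤ fs/2 = 11.8 kHz, appears at 11.2 kHz.
24.7 kHz mod fs = 1.1 kHz.
1.1 kHz ≤ fs/2 = 11.8 kHz, appears at 1.1 kHz.
98.8 kHz mod fs = 4.4 kHz.
4.4 kHz ≤ fs/2 = 11.8 kHz, appears at 4.4 kHz.
Distinct values: {1.1 kHz, 4.4 kHz, 10.6 kHz, 11.2 kHz}.

1.1 kHz, 4.4 kHz, 10.6 kHz, 11.2 kHz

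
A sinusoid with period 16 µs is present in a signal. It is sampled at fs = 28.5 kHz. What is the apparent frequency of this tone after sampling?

5.5 kHz

T = 16 µs → f = 1/T = 62.5 kHz.
62.5 kHz mod fs = 5.5 kHz.
5.5 kHz ≤ fs/2 = 14.25 kHz, appears at 5.5 kHz.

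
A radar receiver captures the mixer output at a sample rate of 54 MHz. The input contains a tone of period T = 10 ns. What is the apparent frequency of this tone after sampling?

T = 10 ns → f = 1/T = 100 MHz.
100 MHz mod fs = 46 MHz.
46 MHz > fs/2 = 27 MHz, folds to fs − 46 MHz = 8 MHz.

8 MHz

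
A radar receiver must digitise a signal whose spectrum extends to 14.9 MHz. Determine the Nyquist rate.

29.8 MHz

Nyquist rate = 2 × 14.9 MHz = 29.8 MHz.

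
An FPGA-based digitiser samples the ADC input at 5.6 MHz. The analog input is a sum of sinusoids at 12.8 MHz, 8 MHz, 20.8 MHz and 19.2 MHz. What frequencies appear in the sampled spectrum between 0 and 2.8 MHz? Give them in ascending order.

1.6 MHz, 2.4 MHz

fs/2 = 2.8 MHz.
12.8 MHz mod fs = 1.6 MHz.
1.6 MHz ≤ fs/2 = 2.8 MHz, appears at 1.6 MHz.
8 MHz mod fs = 2.4 MHz.
2.4 MHz ≤ fs/2 = 2.8 MHz, appears at 2.4 MHz.
20.8 MHz mod fs = 4 MHz.
4 MHz > fs/2 = 2.8 MHz, folds to fs − 4 MHz = 1.6 MHz.
19.2 MHz mod fs = 2.4 MHz.
2.4 MHz ≤ fs/2 = 2.8 MHz, appears at 2.4 MHz.
Distinct values: {1.6 MHz, 2.4 MHz}.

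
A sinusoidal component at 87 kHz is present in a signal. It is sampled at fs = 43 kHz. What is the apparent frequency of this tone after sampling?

87 kHz mod fs = 1 kHz.
1 kHz ≤ fs/2 = 21.5 kHz, appears at 1 kHz.

1 kHz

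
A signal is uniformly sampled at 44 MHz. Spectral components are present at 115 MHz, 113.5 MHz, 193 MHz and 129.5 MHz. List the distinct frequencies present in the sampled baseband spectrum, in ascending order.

fs/2 = 22 MHz.
115 MHz mod fs = 27 MHz.
27 MHz > fs/2 = 22 MHz, folds to fs − 27 MHz = 17 MHz.
113.5 MHz mod fs = 25.5 MHz.
25.5 MHz > fs/2 = 22 MHz, folds to fs − 25.5 MHz = 18.5 MHz.
193 MHz mod fs = 17 MHz.
17 MHz ≤ fs/2 = 22 MHz, appears at 17 MHz.
129.5 MHz mod fs = 41.5 MHz.
41.5 MHz > fs/2 = 22 MHz, folds to fs − 41.5 MHz = 2.5 MHz.
Distinct values: {2.5 MHz, 17 MHz, 18.5 MHz}.

2.5 MHz, 17 MHz, 18.5 MHz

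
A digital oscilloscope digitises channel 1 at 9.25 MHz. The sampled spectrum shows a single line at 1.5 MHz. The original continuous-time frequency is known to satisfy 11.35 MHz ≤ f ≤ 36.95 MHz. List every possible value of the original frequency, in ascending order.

17 MHz, 20 MHz, 26.25 MHz, 29.25 MHz, 35.5 MHz

Frequencies that alias to 1.5 MHz are k·fs ± 1.5 MHz for integer k ≥ 0.
k=0: 1.5 MHz.
k=1: 7.75 MHz, 10.75 MHz.
k=2: 17 MHz, 20 MHz.
k=3: 26.25 MHz, 29.25 MHz.
k=4: 35.5 MHz, 38.5 MHz.
k=5: 44.75 MHz, 47.75 MHz.
Within [11.35 MHz, 36.95 MHz]: 17 MHz, 20 MHz, 26.25 MHz, 29.25 MHz, 35.5 MHz.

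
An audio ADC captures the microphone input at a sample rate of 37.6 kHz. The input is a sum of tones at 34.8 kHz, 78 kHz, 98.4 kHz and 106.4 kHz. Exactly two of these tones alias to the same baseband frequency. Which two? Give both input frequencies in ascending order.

fs/2 = 18.8 kHz.
34.8 kHz > fs/2 = 18.8 kHz, folds to fs − 34.8 kHz = 2.8 kHz.
78 kHz mod fs = 2.8 kHz.
2.8 kHz ≤ fs/2 = 18.8 kHz, appears at 2.8 kHz.
98.4 kHz mod fs = 23.2 kHz.
23.2 kHz > fs/2 = 18.8 kHz, folds to fs − 23.2 kHz = 14.4 kHz.
106.4 kHz mod fs = 31.2 kHz.
31.2 kHz > fs/2 = 18.8 kHz, folds to fs − 31.2 kHz = 6.4 kHz.
34.8 kHz and 78 kHz both map to 2.8 kHz.

34.8 kHz, 78 kHz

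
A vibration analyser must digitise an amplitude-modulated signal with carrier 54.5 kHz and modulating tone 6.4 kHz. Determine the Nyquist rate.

AM sidebands sit at fc ± fm = 48.1 kHz and 60.9 kHz.
Highest-frequency component: 60.9 kHz.
Nyquist rate = 2 × 60.9 kHz = 121.8 kHz.

121.8 kHz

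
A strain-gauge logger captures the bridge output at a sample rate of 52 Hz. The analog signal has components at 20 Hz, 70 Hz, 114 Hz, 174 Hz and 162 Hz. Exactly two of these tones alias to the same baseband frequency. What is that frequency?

18 Hz

fs/2 = 26 Hz.
20 Hz ≤ fs/2 = 26 Hz, passes unchanged.
70 Hz mod fs = 18 Hz.
18 Hz ≤ fs/2 = 26 Hz, appears at 18 Hz.
114 Hz mod fs = 10 Hz.
10 Hz ≤ fs/2 = 26 Hz, appears at 10 Hz.
174 Hz mod fs = 18 Hz.
18 Hz ≤ fs/2 = 26 Hz, appears at 18 Hz.
162 Hz mod fs = 6 Hz.
6 Hz ≤ fs/2 = 26 Hz, appears at 6 Hz.
70 Hz and 174 Hz both map to 18 Hz.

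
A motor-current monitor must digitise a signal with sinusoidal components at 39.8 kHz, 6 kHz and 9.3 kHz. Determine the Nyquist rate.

Highest-frequency component: 39.8 kHz.
Nyquist rate = 2 × 39.8 kHz = 79.6 kHz.

79.6 kHz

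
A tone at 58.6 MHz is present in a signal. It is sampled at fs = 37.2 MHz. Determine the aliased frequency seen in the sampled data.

15.8 MHz

58.6 MHz mod fs = 21.4 MHz.
21.4 MHz > fs/2 = 18.6 MHz, folds to fs − 21.4 MHz = 15.8 MHz.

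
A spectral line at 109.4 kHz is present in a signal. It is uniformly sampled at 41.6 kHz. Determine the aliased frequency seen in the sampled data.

109.4 kHz mod fs = 26.2 kHz.
26.2 kHz > fs/2 = 20.8 kHz, folds to fs − 26.2 kHz = 15.4 kHz.

15.4 kHz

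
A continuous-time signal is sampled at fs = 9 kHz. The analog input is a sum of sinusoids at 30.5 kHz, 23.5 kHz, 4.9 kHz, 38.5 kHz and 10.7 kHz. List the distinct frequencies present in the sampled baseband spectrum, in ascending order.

1.7 kHz, 2.5 kHz, 3.5 kHz, 4.1 kHz

fs/2 = 4.5 kHz.
30.5 kHz mod fs = 3.5 kHz.
3.5 kHz ≤ fs/2 = 4.5 kHz, appears at 3.5 kHz.
23.5 kHz mod fs = 5.5 kHz.
5.5 kHz > fs/2 = 4.5 kHz, folds to fs − 5.5 kHz = 3.5 kHz.
4.9 kHz > fs/2 = 4.5 kHz, folds to fs − 4.9 kHz = 4.1 kHz.
38.5 kHz mod fs = 2.5 kHz.
2.5 kHz ≤ fs/2 = 4.5 kHz, appears at 2.5 kHz.
10.7 kHz mod fs = 1.7 kHz.
1.7 kHz ≤ fs/2 = 4.5 kHz, appears at 1.7 kHz.
Distinct values: {1.7 kHz, 2.5 kHz, 3.5 kHz, 4.1 kHz}.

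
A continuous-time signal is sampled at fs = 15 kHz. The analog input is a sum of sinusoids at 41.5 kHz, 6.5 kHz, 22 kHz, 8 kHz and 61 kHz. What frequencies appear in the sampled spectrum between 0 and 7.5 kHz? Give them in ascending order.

fs/2 = 7.5 kHz.
41.5 kHz mod fs = 11.5 kHz.
11.5 kHz > fs/2 = 7.5 kHz, folds to fs − 11.5 kHz = 3.5 kHz.
6.5 kHz ≤ fs/2 = 7.5 kHz, passes unchanged.
22 kHz mod fs = 7 kHz.
7 kHz ≤ fs/2 = 7.5 kHz, appears at 7 kHz.
8 kHz > fs/2 = 7.5 kHz, folds to fs − 8 kHz = 7 kHz.
61 kHz mod fs = 1 kHz.
1 kHz ≤ fs/2 = 7.5 kHz, appears at 1 kHz.
Distinct values: {1 kHz, 3.5 kHz, 6.5 kHz, 7 kHz}.

1 kHz, 3.5 kHz, 6.5 kHz, 7 kHz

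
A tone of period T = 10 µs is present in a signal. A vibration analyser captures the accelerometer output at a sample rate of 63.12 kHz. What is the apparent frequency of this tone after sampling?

T = 10 µs → f = 1/T = 100 kHz.
100 kHz mod fs = 36.88 kHz.
36.88 kHz > fs/2 = 31.56 kHz, folds to fs − 36.88 kHz = 26.24 kHz.

26.24 kHz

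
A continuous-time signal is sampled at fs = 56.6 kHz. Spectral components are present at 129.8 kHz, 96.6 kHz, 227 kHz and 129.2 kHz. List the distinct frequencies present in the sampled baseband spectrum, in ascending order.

fs/2 = 28.3 kHz.
129.8 kHz mod fs = 16.6 kHz.
16.6 kHz ≤ fs/2 = 28.3 kHz, appears at 16.6 kHz.
96.6 kHz mod fs = 40 kHz.
40 kHz > fs/2 = 28.3 kHz, folds to fs − 40 kHz = 16.6 kHz.
227 kHz mod fs = 0.6 kHz.
0.6 kHz ≤ fs/2 = 28.3 kHz, appears at 0.6 kHz.
129.2 kHz mod fs = 16 kHz.
16 kHz ≤ fs/2 = 28.3 kHz, appears at 16 kHz.
Distinct values: {0.6 kHz, 16 kHz, 16.6 kHz}.

0.6 kHz, 16 kHz, 16.6 kHz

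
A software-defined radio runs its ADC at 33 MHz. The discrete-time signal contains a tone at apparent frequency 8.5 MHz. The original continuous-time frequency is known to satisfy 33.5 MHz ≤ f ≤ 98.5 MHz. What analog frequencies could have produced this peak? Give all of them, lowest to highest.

41.5 MHz, 57.5 MHz, 74.5 MHz, 90.5 MHz

Frequencies that alias to 8.5 MHz are k·fs ± 8.5 MHz for integer k ≥ 0.
k=0: 8.5 MHz.
k=1: 24.5 MHz, 41.5 MHz.
k=2: 57.5 MHz, 74.5 MHz.
k=3: 90.5 MHz, 107.5 MHz.
k=4: 123.5 MHz, 140.5 MHz.
Within [33.5 MHz, 98.5 MHz]: 41.5 MHz, 57.5 MHz, 74.5 MHz, 90.5 MHz.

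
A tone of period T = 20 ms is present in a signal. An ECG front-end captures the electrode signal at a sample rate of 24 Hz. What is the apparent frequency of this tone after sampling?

2 Hz

T = 20 ms → f = 1/T = 50 Hz.
50 Hz mod fs = 2 Hz.
2 Hz ≤ fs/2 = 12 Hz, appears at 2 Hz.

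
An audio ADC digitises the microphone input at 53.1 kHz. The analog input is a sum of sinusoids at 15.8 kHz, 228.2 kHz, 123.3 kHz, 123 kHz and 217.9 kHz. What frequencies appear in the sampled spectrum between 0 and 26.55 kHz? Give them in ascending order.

5.5 kHz, 15.8 kHz, 16.8 kHz, 17.1 kHz

fs/2 = 26.55 kHz.
15.8 kHz ≤ fs/2 = 26.55 kHz, passes unchanged.
228.2 kHz mod fs = 15.8 kHz.
15.8 kHz ≤ fs/2 = 26.55 kHz, appears at 15.8 kHz.
123.3 kHz mod fs = 17.1 kHz.
17.1 kHz ≤ fs/2 = 26.55 kHz, appears at 17.1 kHz.
123 kHz mod fs = 16.8 kHz.
16.8 kHz ≤ fs/2 = 26.55 kHz, appears at 16.8 kHz.
217.9 kHz mod fs = 5.5 kHz.
5.5 kHz ≤ fs/2 = 26.55 kHz, appears at 5.5 kHz.
Distinct values: {5.5 kHz, 15.8 kHz, 16.8 kHz, 17.1 kHz}.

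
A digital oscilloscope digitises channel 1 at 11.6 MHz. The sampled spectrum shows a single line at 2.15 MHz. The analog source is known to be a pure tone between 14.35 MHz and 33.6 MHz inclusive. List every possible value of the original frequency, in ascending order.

21.05 MHz, 25.35 MHz, 32.65 MHz

Frequencies that alias to 2.15 MHz are k·fs ± 2.15 MHz for integer k ≥ 0.
k=0: 2.15 MHz.
k=1: 9.45 MHz, 13.75 MHz.
k=2: 21.05 MHz, 25.35 MHz.
k=3: 32.65 MHz, 36.95 MHz.
k=4: 44.25 MHz, 48.55 MHz.
Within [14.35 MHz, 33.6 MHz]: 21.05 MHz, 25.35 MHz, 32.65 MHz.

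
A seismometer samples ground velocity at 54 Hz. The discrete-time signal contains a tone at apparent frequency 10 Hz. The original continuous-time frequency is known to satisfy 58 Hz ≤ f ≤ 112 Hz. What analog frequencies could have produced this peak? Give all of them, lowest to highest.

Frequencies that alias to 10 Hz are k·fs ± 10 Hz for integer k ≥ 0.
k=0: 10 Hz.
k=1: 44 Hz, 64 Hz.
k=2: 98 Hz, 118 Hz.
k=3: 152 Hz, 172 Hz.
Within [58 Hz, 112 Hz]: 64 Hz, 98 Hz.

64 Hz, 98 Hz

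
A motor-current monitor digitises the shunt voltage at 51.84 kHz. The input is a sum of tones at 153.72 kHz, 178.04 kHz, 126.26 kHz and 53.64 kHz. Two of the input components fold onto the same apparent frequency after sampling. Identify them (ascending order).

fs/2 = 25.92 kHz.
153.72 kHz mod fs = 50.04 kHz.
50.04 kHz > fs/2 = 25.92 kHz, folds to fs − 50.04 kHz = 1.8 kHz.
178.04 kHz mod fs = 22.52 kHz.
22.52 kHz ≤ fs/2 = 25.92 kHz, appears at 22.52 kHz.
126.26 kHz mod fs = 22.58 kHz.
22.58 kHz ≤ fs/2 = 25.92 kHz, appears at 22.58 kHz.
53.64 kHz mod fs = 1.8 kHz.
1.8 kHz ≤ fs/2 = 25.92 kHz, appears at 1.8 kHz.
53.64 kHz and 153.72 kHz both map to 1.8 kHz.

53.64 kHz, 153.72 kHz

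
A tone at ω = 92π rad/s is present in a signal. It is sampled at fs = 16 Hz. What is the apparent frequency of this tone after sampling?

2 Hz

ω = 92π rad/s → f = ω/(2π) = 46 Hz.
46 Hz mod fs = 14 Hz.
14 Hz > fs/2 = 8 Hz, folds to fs − 14 Hz = 2 Hz.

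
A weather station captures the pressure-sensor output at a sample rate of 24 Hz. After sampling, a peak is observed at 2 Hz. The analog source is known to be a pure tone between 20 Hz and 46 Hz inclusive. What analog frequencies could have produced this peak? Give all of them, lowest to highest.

Frequencies that alias to 2 Hz are k·fs ± 2 Hz for integer k ≥ 0.
k=0: 2 Hz.
k=1: 22 Hz, 26 Hz.
k=2: 46 Hz, 50 Hz.
k=3: 70 Hz, 74 Hz.
Within [20 Hz, 46 Hz]: 22 Hz, 26 Hz, 46 Hz.

22 Hz, 26 Hz, 46 Hz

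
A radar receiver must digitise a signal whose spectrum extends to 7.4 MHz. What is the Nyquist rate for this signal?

Nyquist rate = 2 × 7.4 MHz = 14.8 MHz.

14.8 MHz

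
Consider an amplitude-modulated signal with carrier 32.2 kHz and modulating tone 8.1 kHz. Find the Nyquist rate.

AM sidebands sit at fc ± fm = 24.1 kHz and 40.3 kHz.
Highest-frequency component: 40.3 kHz.
Nyquist rate = 2 × 40.3 kHz = 80.6 kHz.

80.6 kHz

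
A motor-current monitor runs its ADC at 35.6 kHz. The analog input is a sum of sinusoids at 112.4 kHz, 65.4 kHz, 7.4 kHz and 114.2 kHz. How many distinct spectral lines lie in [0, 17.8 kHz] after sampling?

fs/2 = 17.8 kHz.
112.4 kHz mod fs = 5.6 kHz.
5.6 kHz ≤ fs/2 = 17.8 kHz, appears at 5.6 kHz.
65.4 kHz mod fs = 29.8 kHz.
29.8 kHz > fs/2 = 17.8 kHz, folds to fs − 29.8 kHz = 5.8 kHz.
7.4 kHz ≤ fs/2 = 17.8 kHz, passes unchanged.
114.2 kHz mod fs = 7.4 kHz.
7.4 kHz ≤ fs/2 = 17.8 kHz, appears at 7.4 kHz.
Distinct values: {5.6 kHz, 5.8 kHz, 7.4 kHz} → 3.

3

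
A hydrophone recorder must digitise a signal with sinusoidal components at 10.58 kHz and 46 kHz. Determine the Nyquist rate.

Highest-frequency component: 46 kHz.
Nyquist rate = 2 × 46 kHz = 92 kHz.

92 kHz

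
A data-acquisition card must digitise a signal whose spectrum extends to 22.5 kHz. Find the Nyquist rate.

45 kHz

Nyquist rate = 2 × 22.5 kHz = 45 kHz.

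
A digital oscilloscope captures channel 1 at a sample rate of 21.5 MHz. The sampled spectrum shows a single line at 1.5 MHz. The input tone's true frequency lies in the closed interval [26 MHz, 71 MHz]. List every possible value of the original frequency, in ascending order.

Frequencies that alias to 1.5 MHz are k·fs ± 1.5 MHz for integer k ≥ 0.
k=0: 1.5 MHz.
k=1: 20 MHz, 23 MHz.
k=2: 41.5 MHz, 44.5 MHz.
k=3: 63 MHz, 66 MHz.
k=4: 84.5 MHz, 87.5 MHz.
Within [26 MHz, 71 MHz]: 41.5 MHz, 44.5 MHz, 63 MHz, 66 MHz.

41.5 MHz, 44.5 MHz, 63 MHz, 66 MHz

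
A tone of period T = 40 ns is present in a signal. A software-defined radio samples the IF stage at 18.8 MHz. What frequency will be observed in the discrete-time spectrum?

T = 40 ns → f = 1/T = 25 MHz.
25 MHz mod fs = 6.2 MHz.
6.2 MHz ≤ fs/2 = 9.4 MHz, appears at 6.2 MHz.

6.2 MHz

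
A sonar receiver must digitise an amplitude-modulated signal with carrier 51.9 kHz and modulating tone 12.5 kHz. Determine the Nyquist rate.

AM sidebands sit at fc ± fm = 39.4 kHz and 64.4 kHz.
Highest-frequency component: 64.4 kHz.
Nyquist rate = 2 × 64.4 kHz = 128.8 kHz.

128.8 kHz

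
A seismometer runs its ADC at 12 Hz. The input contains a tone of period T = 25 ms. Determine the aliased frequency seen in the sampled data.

4 Hz

T = 25 ms → f = 1/T = 40 Hz.
40 Hz mod fs = 4 Hz.
4 Hz ≤ fs/2 = 6 Hz, appears at 4 Hz.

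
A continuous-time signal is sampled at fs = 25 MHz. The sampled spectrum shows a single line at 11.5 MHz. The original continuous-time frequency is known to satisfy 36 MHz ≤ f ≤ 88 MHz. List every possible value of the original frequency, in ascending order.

Frequencies that alias to 11.5 MHz are k·fs ± 11.5 MHz for integer k ≥ 0.
k=0: 11.5 MHz.
k=1: 13.5 MHz, 36.5 MHz.
k=2: 38.5 MHz, 61.5 MHz.
k=3: 63.5 MHz, 86.5 MHz.
k=4: 88.5 MHz, 111.5 MHz.
Within [36 MHz, 88 MHz]: 36.5 MHz, 38.5 MHz, 61.5 MHz, 63.5 MHz, 86.5 MHz.

36.5 MHz, 38.5 MHz, 61.5 MHz, 63.5 MHz, 86.5 MHz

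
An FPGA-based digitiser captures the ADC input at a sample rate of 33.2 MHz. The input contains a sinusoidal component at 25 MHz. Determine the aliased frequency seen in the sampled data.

8.2 MHz

25 MHz > fs/2 = 16.6 MHz, folds to fs − 25 MHz = 8.2 MHz.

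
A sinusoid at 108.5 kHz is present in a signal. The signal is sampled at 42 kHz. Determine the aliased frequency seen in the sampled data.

108.5 kHz mod fs = 24.5 kHz.
24.5 kHz > fs/2 = 21 kHz, folds to fs − 24.5 kHz = 17.5 kHz.

17.5 kHz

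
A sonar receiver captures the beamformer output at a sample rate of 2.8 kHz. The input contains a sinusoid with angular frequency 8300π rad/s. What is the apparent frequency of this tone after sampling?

1.35 kHz

ω = 8300π rad/s → f = ω/(2π) = 4150 Hz = 4.15 kHz.
4.15 kHz mod fs = 1.35 kHz.
1.35 kHz ≤ fs/2 = 1.4 kHz, appears at 1.35 kHz.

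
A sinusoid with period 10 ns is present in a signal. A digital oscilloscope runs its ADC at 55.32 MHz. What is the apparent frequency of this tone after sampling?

10.64 MHz

T = 10 ns → f = 1/T = 100 MHz.
100 MHz mod fs = 44.68 MHz.
44.68 MHz > fs/2 = 27.66 MHz, folds to fs − 44.68 MHz = 10.64 MHz.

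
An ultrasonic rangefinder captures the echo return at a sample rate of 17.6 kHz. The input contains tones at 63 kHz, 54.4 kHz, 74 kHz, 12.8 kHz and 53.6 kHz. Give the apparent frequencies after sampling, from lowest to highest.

0.8 kHz, 1.6 kHz, 3.6 kHz, 4.8 kHz, 7.4 kHz

fs/2 = 8.8 kHz.
63 kHz mod fs = 10.2 kHz.
10.2 kHz > fs/2 = 8.8 kHz, folds to fs − 10.2 kHz = 7.4 kHz.
54.4 kHz mod fs = 1.6 kHz.
1.6 kHz ≤ fs/2 = 8.8 kHz, appears at 1.6 kHz.
74 kHz mod fs = 3.6 kHz.
3.6 kHz ≤ fs/2 = 8.8 kHz, appears at 3.6 kHz.
12.8 kHz > fs/2 = 8.8 kHz, folds to fs − 12.8 kHz = 4.8 kHz.
53.6 kHz mod fs = 0.8 kHz.
0.8 kHz ≤ fs/2 = 8.8 kHz, appears at 0.8 kHz.
Distinct values: {0.8 kHz, 1.6 kHz, 3.6 kHz, 4.8 kHz, 7.4 kHz}.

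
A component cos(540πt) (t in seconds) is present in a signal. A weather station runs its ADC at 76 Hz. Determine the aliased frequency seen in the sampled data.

34 Hz

ω = 540π rad/s → f = ω/(2π) = 270 Hz.
270 Hz mod fs = 42 Hz.
42 Hz > fs/2 = 38 Hz, folds to fs − 42 Hz = 34 Hz.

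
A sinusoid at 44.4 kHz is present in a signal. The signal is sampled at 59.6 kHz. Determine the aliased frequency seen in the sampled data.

15.2 kHz

44.4 kHz > fs/2 = 29.8 kHz, folds to fs − 44.4 kHz = 15.2 kHz.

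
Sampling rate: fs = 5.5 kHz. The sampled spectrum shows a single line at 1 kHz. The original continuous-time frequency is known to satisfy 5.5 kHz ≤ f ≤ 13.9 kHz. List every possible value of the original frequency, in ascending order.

6.5 kHz, 10 kHz, 12 kHz

Frequencies that alias to 1 kHz are k·fs ± 1 kHz for integer k ≥ 0.
k=0: 1 kHz.
k=1: 4.5 kHz, 6.5 kHz.
k=2: 10 kHz, 12 kHz.
k=3: 15.5 kHz, 17.5 kHz.
Within [5.5 kHz, 13.9 kHz]: 6.5 kHz, 10 kHz, 12 kHz.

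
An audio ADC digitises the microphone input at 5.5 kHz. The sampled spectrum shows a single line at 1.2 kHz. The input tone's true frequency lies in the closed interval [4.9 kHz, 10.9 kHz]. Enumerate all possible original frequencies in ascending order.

6.7 kHz, 9.8 kHz

Frequencies that alias to 1.2 kHz are k·fs ± 1.2 kHz for integer k ≥ 0.
k=0: 1.2 kHz.
k=1: 4.3 kHz, 6.7 kHz.
k=2: 9.8 kHz, 12.2 kHz.
k=3: 15.3 kHz, 17.7 kHz.
Within [4.9 kHz, 10.9 kHz]: 6.7 kHz, 9.8 kHz.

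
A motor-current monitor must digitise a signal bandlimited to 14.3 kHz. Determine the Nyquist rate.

Nyquist rate = 2 × 14.3 kHz = 28.6 kHz.

28.6 kHz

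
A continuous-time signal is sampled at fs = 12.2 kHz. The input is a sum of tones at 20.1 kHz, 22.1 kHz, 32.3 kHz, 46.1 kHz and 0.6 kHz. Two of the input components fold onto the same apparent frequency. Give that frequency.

fs/2 = 6.1 kHz.
20.1 kHz mod fs = 7.9 kHz.
7.9 kHz > fs/2 = 6.1 kHz, folds to fs − 7.9 kHz = 4.3 kHz.
22.1 kHz mod fs = 9.9 kHz.
9.9 kHz > fs/2 = 6.1 kHz, folds to fs − 9.9 kHz = 2.3 kHz.
32.3 kHz mod fs = 7.9 kHz.
7.9 kHz > fs/2 = 6.1 kHz, folds to fs − 7.9 kHz = 4.3 kHz.
46.1 kHz mod fs = 9.5 kHz.
9.5 kHz > fs/2 = 6.1 kHz, folds to fs − 9.5 kHz = 2.7 kHz.
0.6 kHz ≤ fs/2 = 6.1 kHz, passes unchanged.
20.1 kHz and 32.3 kHz both map to 4.3 kHz.

4.3 kHz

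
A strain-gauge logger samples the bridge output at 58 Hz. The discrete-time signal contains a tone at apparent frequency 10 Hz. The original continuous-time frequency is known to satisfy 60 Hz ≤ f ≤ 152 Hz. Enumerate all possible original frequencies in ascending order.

68 Hz, 106 Hz, 126 Hz

Frequencies that alias to 10 Hz are k·fs ± 10 Hz for integer k ≥ 0.
k=0: 10 Hz.
k=1: 48 Hz, 68 Hz.
k=2: 106 Hz, 126 Hz.
k=3: 164 Hz, 184 Hz.
Within [60 Hz, 152 Hz]: 68 Hz, 106 Hz, 126 Hz.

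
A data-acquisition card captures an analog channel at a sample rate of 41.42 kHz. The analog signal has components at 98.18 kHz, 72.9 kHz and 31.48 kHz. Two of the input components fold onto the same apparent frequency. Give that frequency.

fs/2 = 20.71 kHz.
98.18 kHz mod fs = 15.34 kHz.
15.34 kHz ≤ fs/2 = 20.71 kHz, appears at 15.34 kHz.
72.9 kHz mod fs = 31.48 kHz.
31.48 kHz > fs/2 = 20.71 kHz, folds to fs − 31.48 kHz = 9.94 kHz.
31.48 kHz > fs/2 = 20.71 kHz, folds to fs − 31.48 kHz = 9.94 kHz.
31.48 kHz and 72.9 kHz both map to 9.94 kHz.

9.94 kHz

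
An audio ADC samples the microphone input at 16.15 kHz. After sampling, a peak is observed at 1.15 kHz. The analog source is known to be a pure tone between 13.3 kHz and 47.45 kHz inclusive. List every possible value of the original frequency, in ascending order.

Frequencies that alias to 1.15 kHz are k·fs ± 1.15 kHz for integer k ≥ 0.
k=0: 1.15 kHz.
k=1: 15 kHz, 17.3 kHz.
k=2: 31.15 kHz, 33.45 kHz.
k=3: 47.3 kHz, 49.6 kHz.
k=4: 63.45 kHz, 65.75 kHz.
Within [13.3 kHz, 47.45 kHz]: 15 kHz, 17.3 kHz, 31.15 kHz, 33.45 kHz, 47.3 kHz.

15 kHz, 17.3 kHz, 31.15 kHz, 33.45 kHz, 47.3 kHz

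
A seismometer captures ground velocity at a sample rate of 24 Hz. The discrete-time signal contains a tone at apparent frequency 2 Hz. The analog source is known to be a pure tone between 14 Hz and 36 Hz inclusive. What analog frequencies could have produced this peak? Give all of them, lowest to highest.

Frequencies that alias to 2 Hz are k·fs ± 2 Hz for integer k ≥ 0.
k=0: 2 Hz.
k=1: 22 Hz, 26 Hz.
k=2: 46 Hz, 50 Hz.
Within [14 Hz, 36 Hz]: 22 Hz, 26 Hz.

22 Hz, 26 Hz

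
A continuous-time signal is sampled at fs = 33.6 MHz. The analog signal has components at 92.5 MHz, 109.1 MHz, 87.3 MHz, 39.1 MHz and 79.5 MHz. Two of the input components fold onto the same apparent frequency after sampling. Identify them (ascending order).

92.5 MHz, 109.1 MHz

fs/2 = 16.8 MHz.
92.5 MHz mod fs = 25.3 MHz.
25.3 MHz > fs/2 = 16.8 MHz, folds to fs − 25.3 MHz = 8.3 MHz.
109.1 MHz mod fs = 8.3 MHz.
8.3 MHz ≤ fs/2 = 16.8 MHz, appears at 8.3 MHz.
87.3 MHz mod fs = 20.1 MHz.
20.1 MHz > fs/2 = 16.8 MHz, folds to fs − 20.1 MHz = 13.5 MHz.
39.1 MHz mod fs = 5.5 MHz.
5.5 MHz ≤ fs/2 = 16.8 MHz, appears at 5.5 MHz.
79.5 MHz mod fs = 12.3 MHz.
12.3 MHz ≤ fs/2 = 16.8 MHz, appears at 12.3 MHz.
92.5 MHz and 109.1 MHz both map to 8.3 MHz.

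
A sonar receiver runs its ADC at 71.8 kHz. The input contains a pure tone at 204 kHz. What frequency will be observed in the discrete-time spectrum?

11.4 kHz

204 kHz mod fs = 60.4 kHz.
60.4 kHz > fs/2 = 35.9 kHz, folds to fs − 60.4 kHz = 11.4 kHz.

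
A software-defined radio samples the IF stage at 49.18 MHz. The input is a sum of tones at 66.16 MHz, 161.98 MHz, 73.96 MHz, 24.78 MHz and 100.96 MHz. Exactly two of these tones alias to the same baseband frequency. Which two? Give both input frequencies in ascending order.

24.78 MHz, 73.96 MHz

fs/2 = 24.59 MHz.
66.16 MHz mod fs = 16.98 MHz.
16.98 MHz ≤ fs/2 = 24.59 MHz, appears at 16.98 MHz.
161.98 MHz mod fs = 14.44 MHz.
14.44 MHz ≤ fs/2 = 24.59 MHz, appears at 14.44 MHz.
73.96 MHz mod fs = 24.78 MHz.
24.78 MHz > fs/2 = 24.59 MHz, folds to fs − 24.78 MHz = 24.4 MHz.
24.78 MHz > fs/2 = 24.59 MHz, folds to fs − 24.78 MHz = 24.4 MHz.
100.96 MHz mod fs = 2.6 MHz.
2.6 MHz ≤ fs/2 = 24.59 MHz, appears at 2.6 MHz.
24.78 MHz and 73.96 MHz both map to 24.4 MHz.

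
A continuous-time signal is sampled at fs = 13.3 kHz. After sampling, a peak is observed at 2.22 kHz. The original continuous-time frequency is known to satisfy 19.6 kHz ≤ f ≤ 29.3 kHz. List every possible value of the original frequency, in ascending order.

24.38 kHz, 28.82 kHz

Frequencies that alias to 2.22 kHz are k·fs ± 2.22 kHz for integer k ≥ 0.
k=0: 2.22 kHz.
k=1: 11.08 kHz, 15.52 kHz.
k=2: 24.38 kHz, 28.82 kHz.
k=3: 37.68 kHz, 42.12 kHz.
Within [19.6 kHz, 29.3 kHz]: 24.38 kHz, 28.82 kHz.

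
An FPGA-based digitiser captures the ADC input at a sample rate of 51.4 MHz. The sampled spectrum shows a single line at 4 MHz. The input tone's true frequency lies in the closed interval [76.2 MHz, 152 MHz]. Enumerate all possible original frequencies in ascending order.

98.8 MHz, 106.8 MHz, 150.2 MHz

Frequencies that alias to 4 MHz are k·fs ± 4 MHz for integer k ≥ 0.
k=0: 4 MHz.
k=1: 47.4 MHz, 55.4 MHz.
k=2: 98.8 MHz, 106.8 MHz.
k=3: 150.2 MHz, 158.2 MHz.
k=4: 201.6 MHz, 209.6 MHz.
Within [76.2 MHz, 152 MHz]: 98.8 MHz, 106.8 MHz, 150.2 MHz.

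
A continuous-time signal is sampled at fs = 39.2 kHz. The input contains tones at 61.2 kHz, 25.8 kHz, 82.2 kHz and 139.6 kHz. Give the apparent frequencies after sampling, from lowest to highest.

3.8 kHz, 13.4 kHz, 17.2 kHz

fs/2 = 19.6 kHz.
61.2 kHz mod fs = 22 kHz.
22 kHz > fs/2 = 19.6 kHz, folds to fs − 22 kHz = 17.2 kHz.
25.8 kHz > fs/2 = 19.6 kHz, folds to fs − 25.8 kHz = 13.4 kHz.
82.2 kHz mod fs = 3.8 kHz.
3.8 kHz ≤ fs/2 = 19.6 kHz, appears at 3.8 kHz.
139.6 kHz mod fs = 22 kHz.
22 kHz > fs/2 = 19.6 kHz, folds to fs − 22 kHz = 17.2 kHz.
Distinct values: {3.8 kHz, 13.4 kHz, 17.2 kHz}.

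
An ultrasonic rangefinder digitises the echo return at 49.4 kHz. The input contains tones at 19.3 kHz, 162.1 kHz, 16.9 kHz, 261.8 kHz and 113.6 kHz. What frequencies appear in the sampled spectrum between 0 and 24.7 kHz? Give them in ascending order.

13.9 kHz, 14.8 kHz, 16.9 kHz, 19.3 kHz

fs/2 = 24.7 kHz.
19.3 kHz ≤ fs/2 = 24.7 kHz, passes unchanged.
162.1 kHz mod fs = 13.9 kHz.
13.9 kHz ≤ fs/2 = 24.7 kHz, appears at 13.9 kHz.
16.9 kHz ≤ fs/2 = 24.7 kHz, passes unchanged.
261.8 kHz mod fs = 14.8 kHz.
14.8 kHz ≤ fs/2 = 24.7 kHz, appears at 14.8 kHz.
113.6 kHz mod fs = 14.8 kHz.
14.8 kHz ≤ fs/2 = 24.7 kHz, appears at 14.8 kHz.
Distinct values: {13.9 kHz, 14.8 kHz, 16.9 kHz, 19.3 kHz}.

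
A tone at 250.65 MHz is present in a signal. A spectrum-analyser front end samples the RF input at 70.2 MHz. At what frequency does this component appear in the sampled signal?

30.15 MHz

250.65 MHz mod fs = 40.05 MHz.
40.05 MHz > fs/2 = 35.1 MHz, folds to fs − 40.05 MHz = 30.15 MHz.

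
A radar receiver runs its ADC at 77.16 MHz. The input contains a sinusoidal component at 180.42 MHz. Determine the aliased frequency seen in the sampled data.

180.42 MHz mod fs = 26.1 MHz.
26.1 MHz ≤ fs/2 = 38.58 MHz, appears at 26.1 MHz.

26.1 MHz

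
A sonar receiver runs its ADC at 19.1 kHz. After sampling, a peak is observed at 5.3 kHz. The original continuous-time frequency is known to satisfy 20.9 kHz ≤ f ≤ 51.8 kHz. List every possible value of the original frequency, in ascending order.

24.4 kHz, 32.9 kHz, 43.5 kHz

Frequencies that alias to 5.3 kHz are k·fs ± 5.3 kHz for integer k ≥ 0.
k=0: 5.3 kHz.
k=1: 13.8 kHz, 24.4 kHz.
k=2: 32.9 kHz, 43.5 kHz.
k=3: 52 kHz, 62.6 kHz.
Within [20.9 kHz, 51.8 kHz]: 24.4 kHz, 32.9 kHz, 43.5 kHz.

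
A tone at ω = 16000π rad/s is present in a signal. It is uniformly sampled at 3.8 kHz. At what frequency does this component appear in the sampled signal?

0.4 kHz

ω = 16000π rad/s → f = ω/(2π) = 8000 Hz = 8 kHz.
8 kHz mod fs = 0.4 kHz.
0.4 kHz ≤ fs/2 = 1.9 kHz, appears at 0.4 kHz.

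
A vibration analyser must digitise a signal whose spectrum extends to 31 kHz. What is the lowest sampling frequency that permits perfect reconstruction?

62 kHz

Nyquist rate = 2 × 31 kHz = 62 kHz.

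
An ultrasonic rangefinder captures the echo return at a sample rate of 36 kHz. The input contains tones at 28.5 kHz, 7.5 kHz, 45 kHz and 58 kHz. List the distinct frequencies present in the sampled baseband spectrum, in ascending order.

fs/2 = 18 kHz.
28.5 kHz > fs/2 = 18 kHz, folds to fs − 28.5 kHz = 7.5 kHz.
7.5 kHz ≤ fs/2 = 18 kHz, passes unchanged.
45 kHz mod fs = 9 kHz.
9 kHz ≤ fs/2 = 18 kHz, appears at 9 kHz.
58 kHz mod fs = 22 kHz.
22 kHz > fs/2 = 18 kHz, folds to fs − 22 kHz = 14 kHz.
Distinct values: {7.5 kHz, 9 kHz, 14 kHz}.

7.5 kHz, 9 kHz, 14 kHz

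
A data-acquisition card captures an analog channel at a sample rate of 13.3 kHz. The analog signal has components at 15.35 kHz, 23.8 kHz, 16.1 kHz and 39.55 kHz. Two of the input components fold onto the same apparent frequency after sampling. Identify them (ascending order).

fs/2 = 6.65 kHz.
15.35 kHz mod fs = 2.05 kHz.
2.05 kHz ≤ fs/2 = 6.65 kHz, appears at 2.05 kHz.
23.8 kHz mod fs = 10.5 kHz.
10.5 kHz > fs/2 = 6.65 kHz, folds to fs − 10.5 kHz = 2.8 kHz.
16.1 kHz mod fs = 2.8 kHz.
2.8 kHz ≤ fs/2 = 6.65 kHz, appears at 2.8 kHz.
39.55 kHz mod fs = 12.95 kHz.
12.95 kHz > fs/2 = 6.65 kHz, folds to fs − 12.95 kHz = 0.35 kHz.
16.1 kHz and 23.8 kHz both map to 2.8 kHz.

16.1 kHz, 23.8 kHz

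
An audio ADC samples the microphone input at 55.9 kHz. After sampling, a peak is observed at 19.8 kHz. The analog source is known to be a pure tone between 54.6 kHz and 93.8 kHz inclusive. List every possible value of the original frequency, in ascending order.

Frequencies that alias to 19.8 kHz are k·fs ± 19.8 kHz for integer k ≥ 0.
k=0: 19.8 kHz.
k=1: 36.1 kHz, 75.7 kHz.
k=2: 92 kHz, 131.6 kHz.
k=3: 147.9 kHz, 187.5 kHz.
Within [54.6 kHz, 93.8 kHz]: 75.7 kHz, 92 kHz.

75.7 kHz, 92 kHz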